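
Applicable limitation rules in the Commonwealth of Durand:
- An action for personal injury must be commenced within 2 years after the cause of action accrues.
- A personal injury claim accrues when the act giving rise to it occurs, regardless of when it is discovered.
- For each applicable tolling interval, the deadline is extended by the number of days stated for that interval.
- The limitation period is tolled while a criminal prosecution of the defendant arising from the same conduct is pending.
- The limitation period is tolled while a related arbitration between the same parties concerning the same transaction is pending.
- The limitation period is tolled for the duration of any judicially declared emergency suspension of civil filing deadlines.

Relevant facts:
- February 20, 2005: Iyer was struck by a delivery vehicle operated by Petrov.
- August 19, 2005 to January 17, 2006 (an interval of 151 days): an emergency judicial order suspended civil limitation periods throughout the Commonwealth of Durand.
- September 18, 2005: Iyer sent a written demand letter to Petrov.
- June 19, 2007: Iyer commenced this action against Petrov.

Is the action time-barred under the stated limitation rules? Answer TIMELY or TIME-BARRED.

The claim accrued on February 20, 2005, when the wrongful act occurred.
2 years from February 20, 2005 is February 20, 2007.
The period was tolled for 151 days by the emergency suspension of filing deadlines (August 19, 2005 to January 17, 2006), pushing the deadline to July 21, 2007.
None of the other events listed affects the running of the period under the stated rules.
Iyer filed on June 19, 2007, before the July 21, 2007 deadline, so the action is timely.

TIMELY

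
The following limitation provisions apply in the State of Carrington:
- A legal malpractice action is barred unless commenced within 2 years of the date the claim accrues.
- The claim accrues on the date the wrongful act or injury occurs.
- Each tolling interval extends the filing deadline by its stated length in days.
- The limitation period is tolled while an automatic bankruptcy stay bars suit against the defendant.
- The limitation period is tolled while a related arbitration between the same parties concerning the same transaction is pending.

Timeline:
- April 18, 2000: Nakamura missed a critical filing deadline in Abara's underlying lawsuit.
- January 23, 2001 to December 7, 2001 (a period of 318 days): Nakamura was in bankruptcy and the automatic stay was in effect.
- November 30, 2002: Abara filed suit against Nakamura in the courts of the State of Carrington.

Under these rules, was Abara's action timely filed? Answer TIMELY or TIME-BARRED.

The limitation period began to run on April 18, 2000.
The untolled deadline — 2 years after April 18, 2000 — is April 18, 2002.
Because the automatic bankruptcy stay ran from January 23, 2001 to December 7, 2001, the deadline is extended by 318 days to March 2, 2003.
The November 30, 2002 filing precedes the March 2, 2003 deadline; the claim is timely.

TIMELY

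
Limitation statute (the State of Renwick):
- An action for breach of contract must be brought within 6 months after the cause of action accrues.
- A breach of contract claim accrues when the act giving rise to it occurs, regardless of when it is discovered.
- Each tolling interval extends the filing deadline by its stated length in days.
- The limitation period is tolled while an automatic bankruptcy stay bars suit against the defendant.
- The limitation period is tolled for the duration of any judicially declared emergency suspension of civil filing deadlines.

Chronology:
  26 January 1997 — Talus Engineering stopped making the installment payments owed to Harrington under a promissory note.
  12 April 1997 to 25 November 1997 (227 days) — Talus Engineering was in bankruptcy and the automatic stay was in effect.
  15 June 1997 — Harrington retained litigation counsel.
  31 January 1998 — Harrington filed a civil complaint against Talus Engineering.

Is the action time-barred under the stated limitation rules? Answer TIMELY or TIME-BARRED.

The limitation period began to run on 26 January 1997.
6 months from 26 January 1997 is 26 July 1997.
Because the automatic bankruptcy stay ran from 12 April 1997 to 25 November 1997, the deadline is extended by 227 days to 10 March 1998.
None of the other events listed affects the running of the period under the stated rules.
The 31 January 1998 filing precedes the 10 March 1998 deadline; the claim is timely.

TIMELY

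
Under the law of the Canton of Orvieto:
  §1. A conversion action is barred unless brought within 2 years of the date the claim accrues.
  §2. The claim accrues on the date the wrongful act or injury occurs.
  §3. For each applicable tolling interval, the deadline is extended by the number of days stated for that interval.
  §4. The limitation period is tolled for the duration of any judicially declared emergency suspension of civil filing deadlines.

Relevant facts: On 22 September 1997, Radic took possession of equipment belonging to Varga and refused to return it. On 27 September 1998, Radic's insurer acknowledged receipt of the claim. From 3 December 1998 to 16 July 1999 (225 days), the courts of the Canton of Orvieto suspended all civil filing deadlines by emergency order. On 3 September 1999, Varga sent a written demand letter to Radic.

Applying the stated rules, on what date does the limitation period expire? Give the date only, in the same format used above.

4 May 2000

The claim accrued on 22 September 1997, the date of the act.
Adding the 2 years base period to 22 September 1997 gives a deadline of 22 September 1999, before any tolling.
The emergency suspension of filing deadlines from 3 December 1998 to 16 July 1999 tolled the period for 225 days, extending the deadline to 4 May 2000.
The other events in the timeline have no effect on the limitation period under the stated rules.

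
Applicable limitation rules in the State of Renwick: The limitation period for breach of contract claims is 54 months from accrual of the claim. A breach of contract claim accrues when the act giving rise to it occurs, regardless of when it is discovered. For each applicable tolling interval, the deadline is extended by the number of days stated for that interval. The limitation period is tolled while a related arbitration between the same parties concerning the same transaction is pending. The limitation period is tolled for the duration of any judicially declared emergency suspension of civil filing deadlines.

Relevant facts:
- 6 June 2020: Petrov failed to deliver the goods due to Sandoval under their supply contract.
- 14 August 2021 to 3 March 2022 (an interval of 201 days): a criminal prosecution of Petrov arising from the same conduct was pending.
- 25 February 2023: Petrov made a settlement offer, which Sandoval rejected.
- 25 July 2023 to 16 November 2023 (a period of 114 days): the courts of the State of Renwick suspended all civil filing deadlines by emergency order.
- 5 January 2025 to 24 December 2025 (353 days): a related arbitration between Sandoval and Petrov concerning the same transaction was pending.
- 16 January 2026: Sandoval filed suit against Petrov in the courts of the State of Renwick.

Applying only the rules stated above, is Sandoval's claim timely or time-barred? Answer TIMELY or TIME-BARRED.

TIMELY

The claim accrued on 6 June 2020, when the wrongful act occurred.
The untolled deadline — 54 months after 6 June 2020 — is 6 December 2024.
Because the emergency suspension of filing deadlines ran from 25 July 2023 to 16 November 2023, the deadline is extended by 114 days to 30 March 2025.
The period was tolled for 353 days by the pending related arbitration (5 January 2025 to 24 December 2025), pushing the deadline to 18 March 2026.
No stated provision tolls the period for a criminal prosecution, so the interval from 14 August 2021 to 3 March 2022 has no effect on the deadline.
The other events in the timeline have no effect on the limitation period under the stated rules.
Filing on 16 January 2026 beat the 18 March 2026 deadline — the action is timely.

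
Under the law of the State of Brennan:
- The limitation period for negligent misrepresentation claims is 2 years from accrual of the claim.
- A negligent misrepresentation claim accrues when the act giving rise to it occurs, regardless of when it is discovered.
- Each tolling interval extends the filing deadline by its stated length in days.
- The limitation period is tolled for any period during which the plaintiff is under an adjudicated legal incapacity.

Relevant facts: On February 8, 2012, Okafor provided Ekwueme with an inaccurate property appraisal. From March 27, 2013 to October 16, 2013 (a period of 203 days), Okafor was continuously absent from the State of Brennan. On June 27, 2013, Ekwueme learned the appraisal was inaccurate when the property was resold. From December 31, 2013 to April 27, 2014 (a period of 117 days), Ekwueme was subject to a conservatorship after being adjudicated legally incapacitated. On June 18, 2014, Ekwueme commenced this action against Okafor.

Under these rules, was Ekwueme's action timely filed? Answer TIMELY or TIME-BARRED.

Because the rule ties accrual to occurrence, the claim accrued on February 8, 2012, not on the June 27, 2013 discovery date.
2 years from February 8, 2012 is February 8, 2014.
The period was tolled for 117 days by the plaintiff's legal incapacity (December 31, 2013 to April 27, 2014), pushing the deadline to June 5, 2014.
No stated provision tolls the period for the defendant's absence, so the interval from March 27, 2013 to October 16, 2013 has no effect on the deadline.
The June 18, 2014 filing falls after the June 5, 2014 deadline; the claim is time-barred.

TIME-BARRED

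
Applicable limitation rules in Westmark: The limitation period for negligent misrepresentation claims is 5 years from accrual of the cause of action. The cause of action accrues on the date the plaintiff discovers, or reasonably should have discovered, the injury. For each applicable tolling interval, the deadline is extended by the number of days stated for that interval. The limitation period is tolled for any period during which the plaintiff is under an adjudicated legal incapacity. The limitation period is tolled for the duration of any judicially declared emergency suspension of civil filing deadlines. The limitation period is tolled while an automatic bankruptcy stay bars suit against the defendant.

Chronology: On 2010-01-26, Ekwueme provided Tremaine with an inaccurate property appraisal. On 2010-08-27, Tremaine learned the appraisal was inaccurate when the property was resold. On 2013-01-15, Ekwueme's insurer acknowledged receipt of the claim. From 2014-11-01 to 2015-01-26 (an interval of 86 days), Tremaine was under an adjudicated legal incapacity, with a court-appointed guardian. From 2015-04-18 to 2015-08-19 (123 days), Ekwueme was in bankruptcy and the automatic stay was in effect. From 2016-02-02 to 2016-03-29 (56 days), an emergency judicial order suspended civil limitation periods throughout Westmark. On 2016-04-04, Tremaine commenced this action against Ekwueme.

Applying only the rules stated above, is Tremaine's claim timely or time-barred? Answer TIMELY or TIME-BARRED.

Under the discovery rule, the claim accrued on 2010-08-27, when Tremaine discovered the injury — not on the 2010-01-26 date of the underlying act.
5 years from 2010-08-27 is 2015-08-27.
Because the plaintiff's legal incapacity ran from 2014-11-01 to 2015-01-26, the deadline is extended by 86 days to 2015-11-21.
The automatic bankruptcy stay from 2015-04-18 to 2015-08-19 tolled the period for 123 days, extending the deadline to 2016-03-23.
Because the emergency suspension of filing deadlines ran from 2016-02-02 to 2016-03-29, the deadline is extended by 56 days to 2016-05-18.
The other events in the timeline have no effect on the limitation period under the stated rules.
Filing on 2016-04-04 beat the 2016-05-18 deadline — the action is timely.

TIMELY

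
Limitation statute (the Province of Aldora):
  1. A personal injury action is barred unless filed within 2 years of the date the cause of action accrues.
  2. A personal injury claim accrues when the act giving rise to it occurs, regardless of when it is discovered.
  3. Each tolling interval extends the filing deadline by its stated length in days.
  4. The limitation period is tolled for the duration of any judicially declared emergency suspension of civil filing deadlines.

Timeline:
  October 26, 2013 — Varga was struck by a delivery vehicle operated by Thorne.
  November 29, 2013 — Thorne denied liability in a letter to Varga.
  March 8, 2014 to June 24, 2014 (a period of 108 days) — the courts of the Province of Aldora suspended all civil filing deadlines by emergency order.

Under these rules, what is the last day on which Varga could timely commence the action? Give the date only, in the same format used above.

The cause of action accrued on October 26, 2013, the date of the act.
2 years from October 26, 2013 is October 26, 2015.
The period was tolled for 108 days by the emergency suspension of filing deadlines (March 8, 2014 to June 24, 2014), pushing the deadline to February 11, 2016.
Nothing else in the chronology tolls or restarts the period.

February 11, 2016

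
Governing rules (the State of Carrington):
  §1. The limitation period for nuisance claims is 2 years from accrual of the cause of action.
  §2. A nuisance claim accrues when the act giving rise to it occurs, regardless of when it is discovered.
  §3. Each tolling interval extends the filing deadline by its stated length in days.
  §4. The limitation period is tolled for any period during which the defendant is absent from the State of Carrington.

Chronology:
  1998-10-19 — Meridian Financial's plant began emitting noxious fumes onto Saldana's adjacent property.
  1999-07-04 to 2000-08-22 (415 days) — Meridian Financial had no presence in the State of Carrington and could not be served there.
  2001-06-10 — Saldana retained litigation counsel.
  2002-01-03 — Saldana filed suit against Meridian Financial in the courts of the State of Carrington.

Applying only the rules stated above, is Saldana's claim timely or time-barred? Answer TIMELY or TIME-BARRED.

The cause of action accrued on 1998-10-19, the date of the act.
2 years from 1998-10-19 is 2000-10-19.
Because the defendant's absence from the jurisdiction ran from 1999-07-04 to 2000-08-22, the deadline is extended by 415 days to 2001-12-08.
None of the other events listed affects the running of the period under the stated rules.
Saldana filed on 2002-01-03, after the 2001-12-08 deadline, so the action is time-barred.

TIME-BARRED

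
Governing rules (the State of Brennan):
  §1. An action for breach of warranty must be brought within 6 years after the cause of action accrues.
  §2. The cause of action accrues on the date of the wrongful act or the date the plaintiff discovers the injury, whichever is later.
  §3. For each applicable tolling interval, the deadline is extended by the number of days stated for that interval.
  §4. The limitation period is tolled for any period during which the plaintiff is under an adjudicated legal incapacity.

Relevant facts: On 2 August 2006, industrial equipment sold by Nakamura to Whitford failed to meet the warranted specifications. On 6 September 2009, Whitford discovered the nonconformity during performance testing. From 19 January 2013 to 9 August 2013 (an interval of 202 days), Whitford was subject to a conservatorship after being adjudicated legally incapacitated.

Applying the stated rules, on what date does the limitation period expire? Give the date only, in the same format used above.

Taking the later of the act (2 August 2006) and discovery (6 September 2009), the claim accrued on 6 September 2009.
Adding the 6 years base period to 6 September 2009 gives a deadline of 6 September 2015, before any tolling.
The plaintiff's legal incapacity from 19 January 2013 to 9 August 2013 tolled the period for 202 days, extending the deadline to 26 March 2016.

26 March 2016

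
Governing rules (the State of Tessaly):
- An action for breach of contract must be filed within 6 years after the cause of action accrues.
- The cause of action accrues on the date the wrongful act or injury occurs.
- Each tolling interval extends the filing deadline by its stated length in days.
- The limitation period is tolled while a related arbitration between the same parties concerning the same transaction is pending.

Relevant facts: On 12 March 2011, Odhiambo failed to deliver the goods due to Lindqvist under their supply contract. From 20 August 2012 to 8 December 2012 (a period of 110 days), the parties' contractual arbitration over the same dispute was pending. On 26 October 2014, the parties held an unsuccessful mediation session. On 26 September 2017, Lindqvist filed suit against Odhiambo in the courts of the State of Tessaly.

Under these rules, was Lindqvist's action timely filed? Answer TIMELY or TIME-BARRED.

The limitation period began to run on 12 March 2011.
The untolled deadline — 6 years after 12 March 2011 — is 12 March 2017.
Because the pending related arbitration ran from 20 August 2012 to 8 December 2012, the deadline is extended by 110 days to 30 June 2017.
None of the other events listed affects the running of the period under the stated rules.
Lindqvist filed on 26 September 2017, after the 30 June 2017 deadline, so the action is time-barred.

TIME-BARRED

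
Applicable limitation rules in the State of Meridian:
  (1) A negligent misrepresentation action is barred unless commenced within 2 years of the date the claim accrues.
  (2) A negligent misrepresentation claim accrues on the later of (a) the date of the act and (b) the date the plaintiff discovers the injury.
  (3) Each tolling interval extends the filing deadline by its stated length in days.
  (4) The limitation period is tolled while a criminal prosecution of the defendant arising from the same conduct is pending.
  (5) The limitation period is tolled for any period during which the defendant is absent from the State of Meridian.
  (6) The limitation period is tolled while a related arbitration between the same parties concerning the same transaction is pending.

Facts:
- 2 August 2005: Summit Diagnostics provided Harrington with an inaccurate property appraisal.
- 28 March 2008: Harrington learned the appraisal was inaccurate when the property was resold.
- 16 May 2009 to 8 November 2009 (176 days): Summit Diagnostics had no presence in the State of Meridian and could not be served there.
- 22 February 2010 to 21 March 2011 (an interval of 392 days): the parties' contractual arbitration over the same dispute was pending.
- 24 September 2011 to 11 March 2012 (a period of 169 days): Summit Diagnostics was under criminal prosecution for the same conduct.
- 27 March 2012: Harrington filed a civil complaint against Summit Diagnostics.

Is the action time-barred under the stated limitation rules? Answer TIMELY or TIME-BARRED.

Taking the later of the act (2 August 2005) and discovery (28 March 2008), the claim accrued on 28 March 2008.
The untolled deadline — 2 years after 28 March 2008 — is 28 March 2010.
Because the defendant's absence from the jurisdiction ran from 16 May 2009 to 8 November 2009, the deadline is extended by 176 days to 20 September 2010.
Because the pending related arbitration ran from 22 February 2010 to 21 March 2011, the deadline is extended by 392 days to 17 October 2011.
The period was tolled for 169 days by the pending criminal prosecution (24 September 2011 to 11 March 2012), pushing the deadline to 3 April 2012.
Filing on 27 March 2012 beat the 3 April 2012 deadline — the action is timely.

TIMELY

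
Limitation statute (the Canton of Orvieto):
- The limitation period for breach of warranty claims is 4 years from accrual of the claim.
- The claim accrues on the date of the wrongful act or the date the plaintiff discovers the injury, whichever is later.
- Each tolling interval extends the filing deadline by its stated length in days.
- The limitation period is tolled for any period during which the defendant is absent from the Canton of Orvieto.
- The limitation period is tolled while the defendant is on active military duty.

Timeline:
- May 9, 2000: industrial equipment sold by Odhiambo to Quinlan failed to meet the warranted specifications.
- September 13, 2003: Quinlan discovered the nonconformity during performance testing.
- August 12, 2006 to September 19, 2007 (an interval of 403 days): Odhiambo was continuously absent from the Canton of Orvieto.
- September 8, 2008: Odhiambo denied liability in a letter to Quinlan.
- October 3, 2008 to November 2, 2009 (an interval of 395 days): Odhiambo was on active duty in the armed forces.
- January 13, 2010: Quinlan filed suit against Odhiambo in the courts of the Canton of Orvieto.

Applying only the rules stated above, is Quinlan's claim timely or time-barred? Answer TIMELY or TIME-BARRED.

The claim accrued on September 13, 2003 — the later of the May 9, 2000 act and the September 13, 2003 discovery.
Adding the 4 years base period to September 13, 2003 gives a deadline of September 13, 2007, before any tolling.
The defendant's absence from the jurisdiction from August 12, 2006 to September 19, 2007 tolled the period for 403 days, extending the deadline to October 20, 2008.
Because the defendant's active military service ran from October 3, 2008 to November 2, 2009, the deadline is extended by 395 days to November 19, 2009.
The other events in the timeline have no effect on the limitation period under the stated rules.
The January 13, 2010 filing falls after the November 19, 2009 deadline; the claim is time-barred.

TIME-BARRED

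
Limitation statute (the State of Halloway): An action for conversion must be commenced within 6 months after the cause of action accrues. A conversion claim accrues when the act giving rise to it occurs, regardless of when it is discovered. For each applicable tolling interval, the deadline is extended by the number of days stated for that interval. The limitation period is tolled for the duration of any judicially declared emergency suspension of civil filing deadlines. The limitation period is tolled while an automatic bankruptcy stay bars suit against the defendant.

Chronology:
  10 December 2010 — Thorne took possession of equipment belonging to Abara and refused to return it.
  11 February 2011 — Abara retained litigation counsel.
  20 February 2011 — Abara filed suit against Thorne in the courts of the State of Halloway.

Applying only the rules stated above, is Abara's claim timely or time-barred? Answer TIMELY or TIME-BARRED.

TIMELY

The limitation period began to run on 10 December 2010.
6 months from 10 December 2010 is 10 June 2011.
The other events in the timeline have no effect on the limitation period under the stated rules.
Filing on 20 February 2011 beat the 10 June 2011 deadline — the action is timely.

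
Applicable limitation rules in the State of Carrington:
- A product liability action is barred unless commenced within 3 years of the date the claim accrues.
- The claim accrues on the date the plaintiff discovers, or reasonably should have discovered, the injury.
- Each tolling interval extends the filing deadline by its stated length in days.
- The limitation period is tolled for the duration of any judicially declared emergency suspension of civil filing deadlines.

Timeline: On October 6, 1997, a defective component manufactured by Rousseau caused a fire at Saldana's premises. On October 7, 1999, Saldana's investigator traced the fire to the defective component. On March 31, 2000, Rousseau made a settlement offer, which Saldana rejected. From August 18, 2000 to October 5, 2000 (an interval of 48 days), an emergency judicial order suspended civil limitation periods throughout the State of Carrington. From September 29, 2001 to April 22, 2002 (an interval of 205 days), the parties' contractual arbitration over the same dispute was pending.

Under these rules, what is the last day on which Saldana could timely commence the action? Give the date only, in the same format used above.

Under the discovery rule, the claim accrued on October 7, 1999, when Saldana discovered the injury — not on the October 6, 1997 date of the underlying act.
The untolled deadline — 3 years after October 7, 1999 — is October 7, 2002.
Because the emergency suspension of filing deadlines ran from August 18, 2000 to October 5, 2000, the deadline is extended by 48 days to November 24, 2002.
The pending related arbitration from September 29, 2001 to April 22, 2002 does not toll the period, because no stated rule makes a pending arbitration a tolling event.
Nothing else in the chronology tolls or restarts the period.

November 24, 2002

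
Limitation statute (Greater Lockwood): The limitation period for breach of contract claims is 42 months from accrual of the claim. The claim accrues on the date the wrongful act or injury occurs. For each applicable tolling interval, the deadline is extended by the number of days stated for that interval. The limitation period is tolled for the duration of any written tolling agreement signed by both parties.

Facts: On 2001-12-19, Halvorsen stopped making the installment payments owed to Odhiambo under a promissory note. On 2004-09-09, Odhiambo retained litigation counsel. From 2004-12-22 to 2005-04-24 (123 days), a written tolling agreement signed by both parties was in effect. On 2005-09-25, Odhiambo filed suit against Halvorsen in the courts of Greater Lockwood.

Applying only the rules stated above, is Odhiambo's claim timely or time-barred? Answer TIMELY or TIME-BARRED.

The claim accrued on 2001-12-19, when the wrongful act occurred.
Adding the 42 months base period to 2001-12-19 gives a deadline of 2005-06-19, before any tolling.
The written tolling agreement from 2004-12-22 to 2005-04-24 tolled the period for 123 days, extending the deadline to 2005-10-20.
Nothing else in the chronology tolls or restarts the period.
The 2005-09-25 filing precedes the 2005-10-20 deadline; the claim is timely.

TIMELY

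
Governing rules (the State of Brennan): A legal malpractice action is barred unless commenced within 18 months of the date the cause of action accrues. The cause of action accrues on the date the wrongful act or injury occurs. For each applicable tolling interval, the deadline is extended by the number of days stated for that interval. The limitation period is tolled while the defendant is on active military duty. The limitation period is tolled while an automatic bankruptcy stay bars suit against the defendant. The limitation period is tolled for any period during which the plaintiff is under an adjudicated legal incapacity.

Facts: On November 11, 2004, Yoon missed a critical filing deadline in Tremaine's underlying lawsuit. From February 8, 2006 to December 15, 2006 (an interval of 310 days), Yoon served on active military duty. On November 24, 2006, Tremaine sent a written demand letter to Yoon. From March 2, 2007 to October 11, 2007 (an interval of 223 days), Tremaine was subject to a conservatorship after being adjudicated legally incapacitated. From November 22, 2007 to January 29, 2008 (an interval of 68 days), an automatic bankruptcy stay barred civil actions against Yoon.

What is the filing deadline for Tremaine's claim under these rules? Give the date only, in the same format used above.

October 26, 2007

The claim accrued on November 11, 2004, when the wrongful act occurred.
Adding the 18 months base period to November 11, 2004 gives a deadline of May 11, 2006, before any tolling.
Because the defendant's active military service ran from February 8, 2006 to December 15, 2006, the deadline is extended by 310 days to March 17, 2007.
Because the plaintiff's legal incapacity ran from March 2, 2007 to October 11, 2007, the deadline is extended by 223 days to October 26, 2007.
The automatic bankruptcy stay from November 22, 2007 to January 29, 2008 began after the period had already run on October 26, 2007, so it has no tolling effect.
The other events in the timeline have no effect on the limitation period under the stated rules.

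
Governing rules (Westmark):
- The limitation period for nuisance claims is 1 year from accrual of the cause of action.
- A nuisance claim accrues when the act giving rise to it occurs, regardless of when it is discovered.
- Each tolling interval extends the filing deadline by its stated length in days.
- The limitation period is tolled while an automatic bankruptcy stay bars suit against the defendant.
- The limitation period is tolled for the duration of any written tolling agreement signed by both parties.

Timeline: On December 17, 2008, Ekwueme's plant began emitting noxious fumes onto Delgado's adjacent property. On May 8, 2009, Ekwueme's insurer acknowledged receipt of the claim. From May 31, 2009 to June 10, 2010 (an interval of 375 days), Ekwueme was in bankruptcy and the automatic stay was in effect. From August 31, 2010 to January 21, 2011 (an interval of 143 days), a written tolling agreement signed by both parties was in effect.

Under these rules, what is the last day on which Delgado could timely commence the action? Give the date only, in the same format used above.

May 19, 2011

The claim accrued on December 17, 2008, when the wrongful act occurred.
1 year from December 17, 2008 is December 17, 2009.
The period was tolled for 375 days by the automatic bankruptcy stay (May 31, 2009 to June 10, 2010), pushing the deadline to December 27, 2010.
The written tolling agreement from August 31, 2010 to January 21, 2011 tolled the period for 143 days, extending the deadline to May 19, 2011.
Nothing else in the chronology tolls or restarts the period.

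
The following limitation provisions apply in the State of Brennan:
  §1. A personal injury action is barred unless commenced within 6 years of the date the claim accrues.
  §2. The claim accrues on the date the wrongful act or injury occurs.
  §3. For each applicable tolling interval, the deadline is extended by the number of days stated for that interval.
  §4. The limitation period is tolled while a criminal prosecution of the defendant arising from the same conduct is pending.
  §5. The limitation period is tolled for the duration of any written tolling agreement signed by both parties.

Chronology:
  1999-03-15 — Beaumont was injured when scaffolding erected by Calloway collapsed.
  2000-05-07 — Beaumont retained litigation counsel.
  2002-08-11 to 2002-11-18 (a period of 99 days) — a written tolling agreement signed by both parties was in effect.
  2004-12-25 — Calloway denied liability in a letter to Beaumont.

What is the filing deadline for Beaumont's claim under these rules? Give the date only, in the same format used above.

The claim accrued on 1999-03-15, when the wrongful act occurred.
6 years from 1999-03-15 is 2005-03-15.
The written tolling agreement from 2002-08-11 to 2002-11-18 tolled the period for 99 days, extending the deadline to 2005-06-22.
Nothing else in the chronology tolls or restarts the period.

2005-06-22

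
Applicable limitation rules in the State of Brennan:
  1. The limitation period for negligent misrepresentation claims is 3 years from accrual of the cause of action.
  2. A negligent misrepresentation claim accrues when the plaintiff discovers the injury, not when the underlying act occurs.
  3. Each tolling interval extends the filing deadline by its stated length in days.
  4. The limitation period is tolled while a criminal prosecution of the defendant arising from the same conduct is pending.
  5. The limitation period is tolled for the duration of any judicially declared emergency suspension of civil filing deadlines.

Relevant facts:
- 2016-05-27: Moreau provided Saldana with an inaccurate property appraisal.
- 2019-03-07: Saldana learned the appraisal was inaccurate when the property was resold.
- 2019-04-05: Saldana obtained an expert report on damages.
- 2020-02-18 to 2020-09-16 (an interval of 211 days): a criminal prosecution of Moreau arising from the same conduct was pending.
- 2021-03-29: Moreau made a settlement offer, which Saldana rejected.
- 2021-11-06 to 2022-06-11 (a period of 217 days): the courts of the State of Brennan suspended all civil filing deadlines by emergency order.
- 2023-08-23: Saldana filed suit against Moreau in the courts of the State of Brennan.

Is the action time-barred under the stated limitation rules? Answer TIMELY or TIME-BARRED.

TIME-BARRED

The claim did not accrue until Saldana discovered the injury on 2019-03-07; the 2016-05-27 act date does not start the clock under the stated rule.
Adding the 3 years base period to 2019-03-07 gives a deadline of 2022-03-07, before any tolling.
The pending criminal prosecution from 2020-02-18 to 2020-09-16 tolled the period for 211 days, extending the deadline to 2022-10-04.
Because the emergency suspension of filing deadlines ran from 2021-11-06 to 2022-06-11, the deadline is extended by 217 days to 2023-05-09.
Nothing else in the chronology tolls or restarts the period.
Saldana filed on 2023-08-23, after the 2023-05-09 deadline, so the action is time-barred.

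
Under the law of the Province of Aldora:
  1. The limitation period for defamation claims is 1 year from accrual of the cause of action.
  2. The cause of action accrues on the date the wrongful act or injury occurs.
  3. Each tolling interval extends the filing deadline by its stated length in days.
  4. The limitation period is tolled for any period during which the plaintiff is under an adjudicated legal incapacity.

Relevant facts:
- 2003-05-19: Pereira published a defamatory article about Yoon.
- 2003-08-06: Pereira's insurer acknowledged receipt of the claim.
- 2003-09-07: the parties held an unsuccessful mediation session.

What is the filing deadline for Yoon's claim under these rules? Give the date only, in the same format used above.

The claim accrued on 2003-05-19, when the wrongful act occurred.
The untolled deadline — 1 year after 2003-05-19 — is 2004-05-19.
None of the other events listed affects the running of the period under the stated rules.

2004-05-19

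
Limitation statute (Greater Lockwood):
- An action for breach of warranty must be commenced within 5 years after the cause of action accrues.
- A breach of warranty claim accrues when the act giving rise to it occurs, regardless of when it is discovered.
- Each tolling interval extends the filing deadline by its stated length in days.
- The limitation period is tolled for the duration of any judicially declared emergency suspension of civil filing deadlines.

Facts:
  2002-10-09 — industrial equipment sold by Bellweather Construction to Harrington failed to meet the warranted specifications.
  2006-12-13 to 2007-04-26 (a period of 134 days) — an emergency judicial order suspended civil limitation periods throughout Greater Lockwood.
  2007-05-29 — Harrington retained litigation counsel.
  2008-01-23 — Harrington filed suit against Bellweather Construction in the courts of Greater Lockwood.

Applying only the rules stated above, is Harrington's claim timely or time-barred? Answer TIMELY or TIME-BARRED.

The limitation period began to run on 2002-10-09.
The untolled deadline — 5 years after 2002-10-09 — is 2007-10-09.
Because the emergency suspension of filing deadlines ran from 2006-12-13 to 2007-04-26, the deadline is extended by 134 days to 2008-02-20.
Nothing else in the chronology tolls or restarts the period.
Harrington filed on 2008-01-23, before the 2008-02-20 deadline, so the action is timely.

TIMELY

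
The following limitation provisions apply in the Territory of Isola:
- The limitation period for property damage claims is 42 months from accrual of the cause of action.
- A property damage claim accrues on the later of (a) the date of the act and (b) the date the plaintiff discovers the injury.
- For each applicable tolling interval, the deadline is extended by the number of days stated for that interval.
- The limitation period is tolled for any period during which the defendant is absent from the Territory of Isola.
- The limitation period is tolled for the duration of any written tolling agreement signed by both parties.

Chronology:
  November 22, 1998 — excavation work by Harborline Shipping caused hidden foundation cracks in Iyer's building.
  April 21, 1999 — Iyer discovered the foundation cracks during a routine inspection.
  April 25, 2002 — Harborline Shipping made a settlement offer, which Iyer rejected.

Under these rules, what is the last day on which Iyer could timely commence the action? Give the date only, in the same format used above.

October 21, 2002

Taking the later of the act (November 22, 1998) and discovery (April 21, 1999), the claim accrued on April 21, 1999.
Adding the 42 months base period to April 21, 1999 gives a deadline of October 21, 2002, before any tolling.
None of the other events listed affects the running of the period under the stated rules.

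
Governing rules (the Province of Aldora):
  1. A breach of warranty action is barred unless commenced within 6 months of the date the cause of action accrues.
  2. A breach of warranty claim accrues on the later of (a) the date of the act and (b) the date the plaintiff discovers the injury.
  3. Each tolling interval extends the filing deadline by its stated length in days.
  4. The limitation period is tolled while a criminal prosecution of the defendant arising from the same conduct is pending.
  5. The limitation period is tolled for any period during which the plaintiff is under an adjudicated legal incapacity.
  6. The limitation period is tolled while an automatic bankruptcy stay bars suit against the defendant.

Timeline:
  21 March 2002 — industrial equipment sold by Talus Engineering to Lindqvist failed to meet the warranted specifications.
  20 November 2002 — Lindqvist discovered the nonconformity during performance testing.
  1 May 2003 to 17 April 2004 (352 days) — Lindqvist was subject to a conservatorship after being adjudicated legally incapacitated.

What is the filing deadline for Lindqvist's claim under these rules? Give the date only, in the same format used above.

6 May 2004

The claim accrued on 20 November 2002 — the later of the 21 March 2002 act and the 20 November 2002 discovery.
6 months from 20 November 2002 is 20 May 2003.
The period was tolled for 352 days by the plaintiff's legal incapacity (1 May 2003 to 17 April 2004), pushing the deadline to 6 May 2004.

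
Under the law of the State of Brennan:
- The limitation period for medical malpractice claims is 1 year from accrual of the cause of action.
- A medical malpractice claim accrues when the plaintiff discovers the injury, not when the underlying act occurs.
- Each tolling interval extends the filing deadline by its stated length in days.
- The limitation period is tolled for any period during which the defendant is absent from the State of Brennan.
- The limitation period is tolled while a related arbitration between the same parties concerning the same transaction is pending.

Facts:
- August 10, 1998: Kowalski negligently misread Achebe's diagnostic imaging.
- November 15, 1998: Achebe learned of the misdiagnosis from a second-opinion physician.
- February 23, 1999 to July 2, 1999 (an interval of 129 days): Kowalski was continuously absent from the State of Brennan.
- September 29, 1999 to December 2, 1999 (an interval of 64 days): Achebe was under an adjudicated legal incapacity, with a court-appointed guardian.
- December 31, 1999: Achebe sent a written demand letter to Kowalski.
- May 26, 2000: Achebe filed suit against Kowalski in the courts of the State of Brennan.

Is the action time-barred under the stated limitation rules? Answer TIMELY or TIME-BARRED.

Accrual is tied to discovery, so the period began on November 15, 1998 rather than on August 10, 1998 when the act occurred.
1 year from November 15, 1998 is November 15, 1999.
Because the defendant's absence from the jurisdiction ran from February 23, 1999 to July 2, 1999, the deadline is extended by 129 days to March 23, 2000.
The plaintiff's legal incapacity from September 29, 1999 to December 2, 1999 does not toll the period, because no stated rule makes the plaintiff's incapacity a tolling event.
Nothing else in the chronology tolls or restarts the period.
Filing on May 26, 2000 missed the March 23, 2000 deadline — the action is time-barred.

TIME-BARRED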